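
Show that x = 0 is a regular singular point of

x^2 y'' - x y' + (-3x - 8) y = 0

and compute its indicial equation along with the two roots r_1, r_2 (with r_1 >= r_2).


Divide by x^2 to reach normal form y'' + P_1(x) y' + P_2(x) y = 0 with P_1(x) = -1/x and P_2(x) = -3/x - 8/x^2.
x = 0 is a singular point because the y'-coefficient -1/x has a pole at x = 0 and the y-coefficient -3/x - 8/x^2 has a pole at x = 0.
It is a regular singular point because x P_1(x) = p(x) = -1 and x^2 P_2(x) = q(x) = -3x - 8 are polynomials, hence analytic at x = 0.
p(0) = -1,  q(0) = -8.
Indicial equation: r(r-1) + p(0) r + q(0) = 0, i.e. r^2 + (p(0) - 1) r + q(0) = 0, i.e. r^2 - 2 r - 8 = 0.
Discriminant: (-2)^2 - 4(-8) = 36, so r = (2 ± 6)/2.
Solving: r_1 = 4, r_2 = -2.

indicial: r^2 - 2 r - 8 = 0; roots r_1 = 4, r_2 = -2


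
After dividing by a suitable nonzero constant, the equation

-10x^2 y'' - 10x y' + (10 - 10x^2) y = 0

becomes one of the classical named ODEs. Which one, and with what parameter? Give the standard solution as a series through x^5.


All three coefficients share the factor -10; dividing through by -10 gives  x^2 y'' + x y' + (x^2 - 1) y = 0.
This matches the Bessel equation x^2 y'' + x y' + (x^2 - nu^2) y = 0 with nu^2 = 1, so nu = 1; the solution bounded at x = 0 is J_1(x).
Frobenius at x = 0: indicial roots ±nu; for r = nu the recurrence k(k + 2nu) c_k = -c_{k-2} gives the standard series J_nu(x) = sum_{k>=0} (-1)^k / (k! (k+nu)!) (x/2)^(2k+nu). Evaluate the first 3 terms:
  k = 0: (-1)^0 / (0! * 1! * 2^1) x^1 = 1/(1*1*2) x^1 = (1/2) x^1
  k = 1: (-1)^1 / (1! * 2! * 2^3) x^3 = -1/(1*2*8) x^3 = (-1/16) x^3
  k = 2: (-1)^2 / (2! * 3! * 2^5) x^5 = 1/(2*6*32) x^5 = (1/384) x^5
Hence J_1(x) = x^5/384 - x^3/16 + x/2 + ....

J_1(x); series = x^5/384 - x^3/16 + x/2


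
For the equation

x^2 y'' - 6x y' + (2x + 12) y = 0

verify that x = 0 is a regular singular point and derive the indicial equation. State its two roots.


Divide by x^2 to reach normal form y'' + P_1(x) y' + P_2(x) y = 0 with P_1(x) = -6/x and P_2(x) = 2/x + 12/x^2.
x = 0 is a singular point because the y'-coefficient -6/x has a pole at x = 0 and the y-coefficient 2/x + 12/x^2 has a pole at x = 0.
It is a regular singular point because x P_1(x) = p(x) = -6 and x^2 P_2(x) = q(x) = 2x + 12 are polynomials, hence analytic at x = 0.
p(0) = -6,  q(0) = 12.
Indicial equation: r(r-1) + p(0) r + q(0) = 0, i.e. r^2 + (p(0) - 1) r + q(0) = 0, i.e. r^2 - 7 r + 12 = 0.
Discriminant: (-7)^2 - 4(12) = 1, so r = (7 ± 1)/2.
Solving: r_1 = 4, r_2 = 3.

indicial: r^2 - 7 r + 12 = 0; roots r_1 = 4, r_2 = 3


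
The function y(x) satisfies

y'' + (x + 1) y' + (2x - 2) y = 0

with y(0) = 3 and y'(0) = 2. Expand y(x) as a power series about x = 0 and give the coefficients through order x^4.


Ansatz: y(x) = sum_{n>=0} a_n x^n, so y'(x) = sum_{n>=1} n a_n x^(n-1) and y''(x) = sum_{n>=2} n(n-1) a_n x^(n-2).
Substitute into P(x) y'' + Q(x) y' + R(x) y = 0 with P(x) = 1, Q(x) = x + 1, R(x) = 2x - 2, and match powers of x.
Initial conditions: a_0 = 3, a_1 = 2.
Setting the coefficient of each power of x to zero and solving order by order (substituting the coefficients already found):
  x^0: 2 a_2 + a_1 - 2 a_0 = 0  ->  2 a_2 = -a_1 + 2 a_0 = 4  ->  a_2 = 2
  x^1: 6 a_3 + 2 a_2 - a_1 + 2 a_0 = 0  ->  6 a_3 = -2 a_2 + a_1 - 2 a_0 = -8  ->  a_3 = -4/3
  x^2: 12 a_4 + 3 a_3 + 2 a_1 = 0  ->  12 a_4 = -3 a_3 - 2 a_1 = 0  ->  a_4 = 0
Truncated series: y(x) = 3 + 2 x + 2 x^2 - (4/3) x^3 + O(x^5).

a_0 = 3; a_1 = 2; a_2 = 2; a_3 = -4/3; a_4 = 0


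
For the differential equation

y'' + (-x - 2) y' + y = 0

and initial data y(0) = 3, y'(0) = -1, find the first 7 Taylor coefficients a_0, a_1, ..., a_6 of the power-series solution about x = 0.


Ansatz: y(x) = sum_{n>=0} a_n x^n, so y'(x) = sum_{n>=1} n a_n x^(n-1) and y''(x) = sum_{n>=2} n(n-1) a_n x^(n-2).
Substitute into P(x) y'' + Q(x) y' + R(x) y = 0 with P(x) = 1, Q(x) = -x - 2, R(x) = 1, and match powers of x.
Initial conditions: a_0 = 3, a_1 = -1.
Setting the coefficient of each power of x to zero and solving order by order (substituting the coefficients already found):
  x^0: 2 a_2 - 2 a_1 + a_0 = 0  ->  2 a_2 = 2 a_1 - a_0 = -5  ->  a_2 = -5/2
  x^1: 6 a_3 - 4 a_2 = 0  ->  6 a_3 = 4 a_2 = -10  ->  a_3 = -5/3
  x^2: 12 a_4 - 6 a_3 - a_2 = 0  ->  12 a_4 = 6 a_3 + a_2 = -25/2  ->  a_4 = -25/24
  x^3: 20 a_5 - 8 a_4 - 2 a_3 = 0  ->  20 a_5 = 8 a_4 + 2 a_3 = -35/3  ->  a_5 = -7/12
  x^4: 30 a_6 - 10 a_5 - 3 a_4 = 0  ->  30 a_6 = 10 a_5 + 3 a_4 = -215/24  ->  a_6 = -43/144
Truncated series: y(x) = 3 - x - (5/2) x^2 - (5/3) x^3 - (25/24) x^4 - (7/12) x^5 - (43/144) x^6 + O(x^7).

a_0 = 3; a_1 = -1; a_2 = -5/2; a_3 = -5/3; a_4 = -25/24; a_5 = -7/12; a_6 = -43/144


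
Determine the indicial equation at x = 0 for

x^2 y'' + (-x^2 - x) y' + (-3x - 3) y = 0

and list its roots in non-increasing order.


Divide by x^2 to reach normal form y'' + P_1(x) y' + P_2(x) y = 0 with P_1(x) = -1 - 1/x and P_2(x) = -3/x - 3/x^2.
x = 0 is a singular point because the y'-coefficient -1 - 1/x has a pole at x = 0 and the y-coefficient -3/x - 3/x^2 has a pole at x = 0.
It is a regular singular point because x P_1(x) = p(x) = -x - 1 and x^2 P_2(x) = q(x) = -3x - 3 are polynomials, hence analytic at x = 0.
p(0) = -1,  q(0) = -3.
Indicial equation: r(r-1) + p(0) r + q(0) = 0, i.e. r^2 + (p(0) - 1) r + q(0) = 0, i.e. r^2 - 2 r - 3 = 0.
Discriminant: (-2)^2 - 4(-3) = 16, so r = (2 ± 4)/2.
Solving: r_1 = 3, r_2 = -1.

indicial: r^2 - 2 r - 3 = 0; roots r_1 = 3, r_2 = -1


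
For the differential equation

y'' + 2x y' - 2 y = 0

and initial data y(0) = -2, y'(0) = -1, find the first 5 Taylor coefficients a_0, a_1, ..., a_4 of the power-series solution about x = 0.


Ansatz: y(x) = sum_{n>=0} a_n x^n, so y'(x) = sum_{n>=1} n a_n x^(n-1) and y''(x) = sum_{n>=2} n(n-1) a_n x^(n-2).
Substitute into P(x) y'' + Q(x) y' + R(x) y = 0 with P(x) = 1, Q(x) = 2x, R(x) = -2, and match powers of x.
Initial conditions: a_0 = -2, a_1 = -1.
Setting the coefficient of each power of x to zero and solving order by order (substituting the coefficients already found):
  x^0: 2 a_2 - 2 a_0 = 0  ->  2 a_2 = 2 a_0 = -4  ->  a_2 = -2
  x^1: 6 a_3 = 0  ->  a_3 = 0
  x^2: 12 a_4 + 2 a_2 = 0  ->  12 a_4 = -2 a_2 = 4  ->  a_4 = 1/3
Truncated series: y(x) = -2 - x - 2 x^2 + (1/3) x^4 + O(x^5).

a_0 = -2; a_1 = -1; a_2 = -2; a_3 = 0; a_4 = 1/3


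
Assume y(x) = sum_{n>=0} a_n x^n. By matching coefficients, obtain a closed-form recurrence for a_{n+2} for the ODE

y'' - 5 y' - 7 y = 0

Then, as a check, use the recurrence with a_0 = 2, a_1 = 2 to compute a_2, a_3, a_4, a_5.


Substitute y = sum_n a_n x^n.
y''(x) has coefficient (n+2)(n+1) a_{n+2} at x^n;
-5 y'(x) has coefficient -5 (n+1) a_{n+1} at x^n;
-7 y(x) has coefficient -7 a_n at x^n.
Matching x^n: (n+2)(n+1) a_{n+2} - 5 (n+1) a_{n+1} - 7 a_n = 0.
Thus a_{n+2} = [5 (n+1) a_{n+1} + 7 a_n] / ((n+1)(n+2)).

Check with a_0 = 2, a_1 = 2 (apply the recurrence for n = 0, 1, 2, 3): a_0 = 2, a_1 = 2, a_2 = 12, a_3 = 67/3, a_4 = 419/12, a_5 = 641/15.

a_(n+2) = [5 (n+1) a_(n+1) + 7 a_n] / ((n+1)(n+2)); check: a_0 = 2, a_1 = 2, a_2 = 12, a_3 = 67/3, a_4 = 419/12, a_5 = 641/15


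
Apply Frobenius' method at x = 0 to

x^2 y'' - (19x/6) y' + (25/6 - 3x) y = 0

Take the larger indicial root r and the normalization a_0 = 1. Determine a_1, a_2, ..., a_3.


Write in Frobenius form y'' + (p(x)/x) y' + (q(x)/x^2) y = 0:
  p(x) = -19/6,  q(x) = 25/6 - 3x.
Indicial equation: r(r-1) + (-19/6) r + (25/6) = 0 -> roots r_1 = 5/2, r_2 = 5/3.
Take r = r_1 = 5/2. Let y(x) = x^r sum_{n>=0} a_n x^n with a_0 = 1.
Substitute y = x^r sum a_n x^n and match x^{r+n}. The recurrence is
  D(n) a_n - 3 a_{n-1} = 0,  where D(n) = (r+n)(r+n-1) + (-19/6)(r+n) + (25/6).
  a_n = 3 / D(n) * a_{n-1}.
Since the indicial polynomial factors as (r - r_1)(r - r_2), D(n) = (r_1 + n - r_1)(r_1 + n - r_2) = n(n + 5/6).
Evaluating step by step (a_0 = 1):
  n = 1: D(1) = 1(1 + 5/6) = 11/6; numerator = 3(1) = 3; a_1 = (3)/(11/6) = 18/11
  n = 2: D(2) = 2(2 + 5/6) = 17/3; numerator = 3(18/11) = 54/11; a_2 = (54/11)/(17/3) = 162/187
  n = 3: D(3) = 3(3 + 5/6) = 23/2; numerator = 3(162/187) = 486/187; a_3 = (486/187)/(23/2) = 972/4301

r = 5/2; a_0 = 1; a_1 = 18/11; a_2 = 162/187; a_3 = 972/4301


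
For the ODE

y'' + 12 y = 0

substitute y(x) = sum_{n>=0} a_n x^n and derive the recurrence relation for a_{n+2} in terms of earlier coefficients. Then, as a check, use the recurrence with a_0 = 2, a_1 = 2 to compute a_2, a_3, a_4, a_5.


Substitute y = sum_n a_n x^n into y'' + (const) y = 0.
y''(x) = sum_{n>=0} (n+2)(n+1) a_{n+2} x^n.
The ODE becomes sum_n [(n+2)(n+1) a_{n+2} + 12 a_n] x^n = 0.
Setting each coefficient to zero gives the recurrence:
  (n+2)(n+1) a_{n+2} + 12 a_n = 0,
  a_{n+2} = -12 / ((n+1)(n+2)) a_n.

Check with a_0 = 2, a_1 = 2 (apply the recurrence for n = 0, 1, 2, 3): a_0 = 2, a_1 = 2, a_2 = -12, a_3 = -4, a_4 = 12, a_5 = 12/5.

a_{n+2} = -12/((n+1)(n+2)) * a_n; check: a_0 = 2, a_1 = 2, a_2 = -12, a_3 = -4, a_4 = 12, a_5 = 12/5


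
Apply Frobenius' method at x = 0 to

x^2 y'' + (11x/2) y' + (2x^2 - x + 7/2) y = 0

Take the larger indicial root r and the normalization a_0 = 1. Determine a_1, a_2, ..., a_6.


Write in Frobenius form y'' + (p(x)/x) y' + (q(x)/x^2) y = 0:
  p(x) = 11/2,  q(x) = 2x^2 - x + 7/2.
Indicial equation: r(r-1) + (11/2) r + (7/2) = 0 -> roots r_1 = -1, r_2 = -7/2.
Take r = r_1 = -1. Let y(x) = x^r sum_{n>=0} a_n x^n with a_0 = 1.
Substitute y = x^r sum a_n x^n and match x^{r+n}. The recurrence is
  D(n) a_n - 1 a_{n-1} + 2 a_{n-2} = 0,  where D(n) = (r+n)(r+n-1) + (11/2)(r+n) + (7/2).
  a_n = [1 a_{n-1} - 2 a_{n-2}] / D(n).
Since the indicial polynomial factors as (r - r_1)(r - r_2), D(n) = (r_1 + n - r_1)(r_1 + n - r_2) = n(n + 5/2).
Evaluating step by step (a_0 = 1):
  n = 1: D(1) = 1(1 + 5/2) = 7/2; numerator = 1(1) = 1; a_1 = (1)/(7/2) = 2/7
  n = 2: D(2) = 2(2 + 5/2) = 9; numerator = 1(2/7) - 2(1) = -12/7; a_2 = (-12/7)/(9) = -4/21
  n = 3: D(3) = 3(3 + 5/2) = 33/2; numerator = 1(-4/21) - 2(2/7) = -16/21; a_3 = (-16/21)/(33/2) = -32/693
  n = 4: D(4) = 4(4 + 5/2) = 26; numerator = 1(-32/693) - 2(-4/21) = 232/693; a_4 = (232/693)/(26) = 116/9009
  n = 5: D(5) = 5(5 + 5/2) = 75/2; numerator = 1(116/9009) - 2(-32/693) = 316/3003; a_5 = (316/3003)/(75/2) = 632/225225
  n = 6: D(6) = 6(6 + 5/2) = 51; numerator = 1(632/225225) - 2(116/9009) = -5168/225225; a_6 = (-5168/225225)/(51) = -304/675675

r = -1; a_0 = 1; a_1 = 2/7; a_2 = -4/21; a_3 = -32/693; a_4 = 116/9009; a_5 = 632/225225; a_6 = -304/675675


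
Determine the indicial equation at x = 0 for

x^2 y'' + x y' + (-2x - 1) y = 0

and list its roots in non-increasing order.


Divide by x^2 to reach normal form y'' + P_1(x) y' + P_2(x) y = 0 with P_1(x) = 1/x and P_2(x) = -2/x - 1/x^2.
x = 0 is a singular point because the y'-coefficient 1/x has a pole at x = 0 and the y-coefficient -2/x - 1/x^2 has a pole at x = 0.
It is a regular singular point because x P_1(x) = p(x) = 1 and x^2 P_2(x) = q(x) = -2x - 1 are polynomials, hence analytic at x = 0.
p(0) = 1,  q(0) = -1.
Indicial equation: r(r-1) + p(0) r + q(0) = 0, i.e. r^2 + (p(0) - 1) r + q(0) = 0, i.e. r^2 - 1 = 0.
Discriminant: (0)^2 - 4(-1) = 4, so r = (0 ± 2)/2.
Solving: r_1 = 1, r_2 = -1.

indicial: r^2 - 1 = 0; roots r_1 = 1, r_2 = -1


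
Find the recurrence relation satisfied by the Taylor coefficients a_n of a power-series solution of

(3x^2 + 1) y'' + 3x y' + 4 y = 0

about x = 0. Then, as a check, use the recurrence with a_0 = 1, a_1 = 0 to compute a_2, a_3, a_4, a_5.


Substitute y = sum_n a_n x^n.
(1 + 3 x^2) y'' contributes (n+2)(n+1) a_{n+2} + 3 n(n-1) a_n at x^n.
3 x y'(x) contributes 3 n a_n at x^n.
4 y(x) contributes 4 a_n at x^n.
Matching x^n: (n+2)(n+1) a_{n+2} + (3 n(n-1) + 3 n + 4) a_n = 0.
Thus a_{n+2} = (-3 n(n-1) - 3 n - 4) / ((n+1)(n+2)) * a_n.

Check with a_0 = 1, a_1 = 0 (apply the recurrence for n = 0, 1, 2, 3): a_0 = 1, a_1 = 0, a_2 = -2, a_3 = 0, a_4 = 8/3, a_5 = 0.

a_(n+2) = (-3 n(n-1) - 3 n - 4) / ((n+1)(n+2)) * a_n; check: a_0 = 1, a_1 = 0, a_2 = -2, a_3 = 0, a_4 = 8/3, a_5 = 0


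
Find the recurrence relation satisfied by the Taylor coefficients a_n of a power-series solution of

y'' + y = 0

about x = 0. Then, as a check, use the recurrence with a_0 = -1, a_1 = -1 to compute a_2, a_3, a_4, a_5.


Substitute y = sum_n a_n x^n into y'' + (const) y = 0.
y''(x) = sum_{n>=0} (n+2)(n+1) a_{n+2} x^n.
The ODE becomes sum_n [(n+2)(n+1) a_{n+2} + 1 a_n] x^n = 0.
Setting each coefficient to zero gives the recurrence:
  (n+2)(n+1) a_{n+2} + 1 a_n = 0,
  a_{n+2} = -1 / ((n+1)(n+2)) a_n.

Check with a_0 = -1, a_1 = -1 (apply the recurrence for n = 0, 1, 2, 3): a_0 = -1, a_1 = -1, a_2 = 1/2, a_3 = 1/6, a_4 = -1/24, a_5 = -1/120.

a_{n+2} = -1/((n+1)(n+2)) * a_n; check: a_0 = -1, a_1 = -1, a_2 = 1/2, a_3 = 1/6, a_4 = -1/24, a_5 = -1/120


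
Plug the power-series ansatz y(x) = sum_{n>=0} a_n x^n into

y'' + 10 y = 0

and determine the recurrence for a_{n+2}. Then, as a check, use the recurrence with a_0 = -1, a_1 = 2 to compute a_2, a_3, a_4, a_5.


Substitute y = sum_n a_n x^n into y'' + (const) y = 0.
y''(x) = sum_{n>=0} (n+2)(n+1) a_{n+2} x^n.
The ODE becomes sum_n [(n+2)(n+1) a_{n+2} + 10 a_n] x^n = 0.
Setting each coefficient to zero gives the recurrence:
  (n+2)(n+1) a_{n+2} + 10 a_n = 0,
  a_{n+2} = -10 / ((n+1)(n+2)) a_n.

Check with a_0 = -1, a_1 = 2 (apply the recurrence for n = 0, 1, 2, 3): a_0 = -1, a_1 = 2, a_2 = 5, a_3 = -10/3, a_4 = -25/6, a_5 = 5/3.

a_{n+2} = -10/((n+1)(n+2)) * a_n; check: a_0 = -1, a_1 = 2, a_2 = 5, a_3 = -10/3, a_4 = -25/6, a_5 = 5/3


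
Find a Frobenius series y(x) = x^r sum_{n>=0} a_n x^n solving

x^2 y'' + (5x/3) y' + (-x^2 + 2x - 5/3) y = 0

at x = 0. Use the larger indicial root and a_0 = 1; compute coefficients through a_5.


Write in Frobenius form y'' + (p(x)/x) y' + (q(x)/x^2) y = 0:
  p(x) = 5/3,  q(x) = -x^2 + 2x - 5/3.
Indicial equation: r(r-1) + (5/3) r + (-5/3) = 0 -> roots r_1 = 1, r_2 = -5/3.
Take r = r_1 = 1. Let y(x) = x^r sum_{n>=0} a_n x^n with a_0 = 1.
Substitute y = x^r sum a_n x^n and match x^{r+n}. The recurrence is
  D(n) a_n + 2 a_{n-1} - 1 a_{n-2} = 0,  where D(n) = (r+n)(r+n-1) + (5/3)(r+n) + (-5/3).
  a_n = [-2 a_{n-1} + 1 a_{n-2}] / D(n).
Since the indicial polynomial factors as (r - r_1)(r - r_2), D(n) = (r_1 + n - r_1)(r_1 + n - r_2) = n(n + 8/3).
Evaluating step by step (a_0 = 1):
  n = 1: D(1) = 1(1 + 8/3) = 11/3; numerator = -2(1) = -2; a_1 = (-2)/(11/3) = -6/11
  n = 2: D(2) = 2(2 + 8/3) = 28/3; numerator = -2(-6/11) + 1(1) = 23/11; a_2 = (23/11)/(28/3) = 69/308
  n = 3: D(3) = 3(3 + 8/3) = 17; numerator = -2(69/308) + 1(-6/11) = -153/154; a_3 = (-153/154)/(17) = -9/154
  n = 4: D(4) = 4(4 + 8/3) = 80/3; numerator = -2(-9/154) + 1(69/308) = 15/44; a_4 = (15/44)/(80/3) = 9/704
  n = 5: D(5) = 5(5 + 8/3) = 115/3; numerator = -2(9/704) + 1(-9/154) = -207/2464; a_5 = (-207/2464)/(115/3) = -27/12320

r = 1; a_0 = 1; a_1 = -6/11; a_2 = 69/308; a_3 = -9/154; a_4 = 9/704; a_5 = -27/12320


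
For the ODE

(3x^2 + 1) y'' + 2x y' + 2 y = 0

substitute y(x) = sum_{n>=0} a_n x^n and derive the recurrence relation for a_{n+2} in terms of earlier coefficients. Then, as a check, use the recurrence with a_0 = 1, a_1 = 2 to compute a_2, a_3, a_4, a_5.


Substitute y = sum_n a_n x^n.
(1 + 3 x^2) y'' contributes (n+2)(n+1) a_{n+2} + 3 n(n-1) a_n at x^n.
2 x y'(x) contributes 2 n a_n at x^n.
2 y(x) contributes 2 a_n at x^n.
Matching x^n: (n+2)(n+1) a_{n+2} + (3 n(n-1) + 2 n + 2) a_n = 0.
Thus a_{n+2} = (-3 n(n-1) - 2 n - 2) / ((n+1)(n+2)) * a_n.

Check with a_0 = 1, a_1 = 2 (apply the recurrence for n = 0, 1, 2, 3): a_0 = 1, a_1 = 2, a_2 = -1, a_3 = -4/3, a_4 = 1, a_5 = 26/15.

a_(n+2) = (-3 n(n-1) - 2 n - 2) / ((n+1)(n+2)) * a_n; check: a_0 = 1, a_1 = 2, a_2 = -1, a_3 = -4/3, a_4 = 1, a_5 = 26/15


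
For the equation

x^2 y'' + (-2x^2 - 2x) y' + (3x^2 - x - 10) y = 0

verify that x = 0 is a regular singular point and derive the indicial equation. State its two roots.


Divide by x^2 to reach normal form y'' + P_1(x) y' + P_2(x) y = 0 with P_1(x) = -2 - 2/x and P_2(x) = 3 - 1/x - 10/x^2.
x = 0 is a singular point because the y'-coefficient -2 - 2/x has a pole at x = 0 and the y-coefficient 3 - 1/x - 10/x^2 has a pole at x = 0.
It is a regular singular point because x P_1(x) = p(x) = -2x - 2 and x^2 P_2(x) = q(x) = 3x^2 - x - 10 are polynomials, hence analytic at x = 0.
p(0) = -2,  q(0) = -10.
Indicial equation: r(r-1) + p(0) r + q(0) = 0, i.e. r^2 + (p(0) - 1) r + q(0) = 0, i.e. r^2 - 3 r - 10 = 0.
Discriminant: (-3)^2 - 4(-10) = 49, so r = (3 ± 7)/2.
Solving: r_1 = 5, r_2 = -2.

indicial: r^2 - 3 r - 10 = 0; roots r_1 = 5, r_2 = -2


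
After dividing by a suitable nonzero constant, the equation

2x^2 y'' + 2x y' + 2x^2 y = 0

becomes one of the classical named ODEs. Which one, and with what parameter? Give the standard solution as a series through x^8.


All three coefficients share the factor 2; dividing through by 2 gives  x^2 y'' + x y' + x^2 y = 0.
This matches the Bessel equation x^2 y'' + x y' + (x^2 - nu^2) y = 0 with nu^2 = 0, so nu = 0; the solution bounded at x = 0 is J_0(x).
Frobenius at x = 0: indicial roots ±nu; for r = nu the recurrence k(k + 2nu) c_k = -c_{k-2} gives the standard series J_nu(x) = sum_{k>=0} (-1)^k / (k! (k+nu)!) (x/2)^(2k+nu). Evaluate the first 5 terms:
  k = 0: (-1)^0 / (0! * 0! * 2^0) x^0 = 1/(1*1*1) x^0 = (1) x^0
  k = 1: (-1)^1 / (1! * 1! * 2^2) x^2 = -1/(1*1*4) x^2 = (-1/4) x^2
  k = 2: (-1)^2 / (2! * 2! * 2^4) x^4 = 1/(2*2*16) x^4 = (1/64) x^4
  k = 3: (-1)^3 / (3! * 3! * 2^6) x^6 = -1/(6*6*64) x^6 = (-1/2304) x^6
  k = 4: (-1)^4 / (4! * 4! * 2^8) x^8 = 1/(24*24*256) x^8 = (1/147456) x^8
Hence J_0(x) = x^8/147456 - x^6/2304 + x^4/64 - x^2/4 + 1 + ....

J_0(x); series = x^8/147456 - x^6/2304 + x^4/64 - x^2/4 + 1


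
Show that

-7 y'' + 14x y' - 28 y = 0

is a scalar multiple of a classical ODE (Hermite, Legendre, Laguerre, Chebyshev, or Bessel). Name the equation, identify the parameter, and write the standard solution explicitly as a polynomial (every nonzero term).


All three coefficients share the factor -7; dividing through by -7 gives  y'' - 2x y' + 4 y = 0.
This matches the Hermite equation y'' - 2x y' + 2n y = 0 with 2n = 4, so n = 2; the polynomial solution is H_2(x).
With y = sum_k a_k x^k, matching x^k gives (k+2)(k+1) a_{k+2} = 2(k - n) a_k = 2(k - 2) a_k. The right side vanishes at k = 2, so the series with the parity of 2 terminates at degree 2.
Standard normalization: leading coefficient of H_n is 2^n, so a_2 = 2^2 = 4. Work downward with a_k = (k+1)(k+2) a_{k+2} / (2(k - n)):
  a_0 = (1)(2)(4) / (2(0 - 2)) = 8/(-4) = -2
Hence H_2(x) = 4 x^2 - 2.

H_2(x); series = 4 x^2 - 2


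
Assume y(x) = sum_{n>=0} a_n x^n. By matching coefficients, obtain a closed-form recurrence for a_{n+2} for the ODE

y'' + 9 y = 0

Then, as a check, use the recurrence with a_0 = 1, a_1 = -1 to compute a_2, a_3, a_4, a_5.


Substitute y = sum_n a_n x^n into y'' + (const) y = 0.
y''(x) = sum_{n>=0} (n+2)(n+1) a_{n+2} x^n.
The ODE becomes sum_n [(n+2)(n+1) a_{n+2} + 9 a_n] x^n = 0.
Setting each coefficient to zero gives the recurrence:
  (n+2)(n+1) a_{n+2} + 9 a_n = 0,
  a_{n+2} = -9 / ((n+1)(n+2)) a_n.

Check with a_0 = 1, a_1 = -1 (apply the recurrence for n = 0, 1, 2, 3): a_0 = 1, a_1 = -1, a_2 = -9/2, a_3 = 3/2, a_4 = 27/8, a_5 = -27/40.

a_{n+2} = -9/((n+1)(n+2)) * a_n; check: a_0 = 1, a_1 = -1, a_2 = -9/2, a_3 = 3/2, a_4 = 27/8, a_5 = -27/40


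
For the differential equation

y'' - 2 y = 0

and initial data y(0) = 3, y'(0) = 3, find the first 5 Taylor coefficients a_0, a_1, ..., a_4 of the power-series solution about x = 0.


Ansatz: y(x) = sum_{n>=0} a_n x^n, so y'(x) = sum_{n>=1} n a_n x^(n-1) and y''(x) = sum_{n>=2} n(n-1) a_n x^(n-2).
Substitute into P(x) y'' + Q(x) y' + R(x) y = 0 with P(x) = 1, Q(x) = 0, R(x) = -2, and match powers of x.
Initial conditions: a_0 = 3, a_1 = 3.
Setting the coefficient of each power of x to zero and solving order by order (substituting the coefficients already found):
  x^0: 2 a_2 - 2 a_0 = 0  ->  2 a_2 = 2 a_0 = 6  ->  a_2 = 3
  x^1: 6 a_3 - 2 a_1 = 0  ->  6 a_3 = 2 a_1 = 6  ->  a_3 = 1
  x^2: 12 a_4 - 2 a_2 = 0  ->  12 a_4 = 2 a_2 = 6  ->  a_4 = 1/2
Truncated series: y(x) = 3 + 3 x + 3 x^2 + x^3 + (1/2) x^4 + O(x^5).

a_0 = 3; a_1 = 3; a_2 = 3; a_3 = 1; a_4 = 1/2


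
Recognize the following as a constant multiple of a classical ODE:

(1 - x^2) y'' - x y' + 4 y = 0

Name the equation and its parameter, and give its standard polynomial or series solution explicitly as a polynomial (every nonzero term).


The equation is already in a standard form:  (1 - x^2) y'' - x y' + 4 y = 0.
This matches the Chebyshev equation (1 - x^2) y'' - x y' + n^2 y = 0 (note the -x y' term, not -2x y') with n^2 = 4, so n = 2; the polynomial solution is T_2(x).
With y = sum_k a_k x^k, matching x^k gives (k+2)(k+1) a_{k+2} = (k^2 - n^2) a_k = (k - 2)(k + 2) a_k. The right side vanishes at k = 2, so the series with the parity of 2 terminates at degree 2.
Standard normalization: leading coefficient of T_n is 2^(n-1), so a_2 = 2^1 = 2. Work downward with a_k = (k+1)(k+2) a_{k+2} / ((k - 2)(k + 2)):
  a_0 = (1)(2)(2) / ((0 - 2)(0 + 2)) = 4/(-4) = -1
Hence T_2(x) = 2 x^2 - 1.

T_2(x); series = 2 x^2 - 1


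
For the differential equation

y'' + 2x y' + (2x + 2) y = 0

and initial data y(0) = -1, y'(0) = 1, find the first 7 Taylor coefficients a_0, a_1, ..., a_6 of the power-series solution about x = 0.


Ansatz: y(x) = sum_{n>=0} a_n x^n, so y'(x) = sum_{n>=1} n a_n x^(n-1) and y''(x) = sum_{n>=2} n(n-1) a_n x^(n-2).
Substitute into P(x) y'' + Q(x) y' + R(x) y = 0 with P(x) = 1, Q(x) = 2x, R(x) = 2x + 2, and match powers of x.
Initial conditions: a_0 = -1, a_1 = 1.
Setting the coefficient of each power of x to zero and solving order by order (substituting the coefficients already found):
  x^0: 2 a_2 + 2 a_0 = 0  ->  2 a_2 = -2 a_0 = 2  ->  a_2 = 1
  x^1: 6 a_3 + 4 a_1 + 2 a_0 = 0  ->  6 a_3 = -4 a_1 - 2 a_0 = -2  ->  a_3 = -1/3
  x^2: 12 a_4 + 6 a_2 + 2 a_1 = 0  ->  12 a_4 = -6 a_2 - 2 a_1 = -8  ->  a_4 = -2/3
  x^3: 20 a_5 + 8 a_3 + 2 a_2 = 0  ->  20 a_5 = -8 a_3 - 2 a_2 = 2/3  ->  a_5 = 1/30
  x^4: 30 a_6 + 10 a_4 + 2 a_3 = 0  ->  30 a_6 = -10 a_4 - 2 a_3 = 22/3  ->  a_6 = 11/45
Truncated series: y(x) = -1 + x + x^2 - (1/3) x^3 - (2/3) x^4 + (1/30) x^5 + (11/45) x^6 + O(x^7).

a_0 = -1; a_1 = 1; a_2 = 1; a_3 = -1/3; a_4 = -2/3; a_5 = 1/30; a_6 = 11/45


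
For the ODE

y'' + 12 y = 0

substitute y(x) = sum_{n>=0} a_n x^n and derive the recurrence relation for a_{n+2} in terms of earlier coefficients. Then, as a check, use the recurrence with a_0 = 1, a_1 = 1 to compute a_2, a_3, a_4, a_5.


Substitute y = sum_n a_n x^n into y'' + (const) y = 0.
y''(x) = sum_{n>=0} (n+2)(n+1) a_{n+2} x^n.
The ODE becomes sum_n [(n+2)(n+1) a_{n+2} + 12 a_n] x^n = 0.
Setting each coefficient to zero gives the recurrence:
  (n+2)(n+1) a_{n+2} + 12 a_n = 0,
  a_{n+2} = -12 / ((n+1)(n+2)) a_n.

Check with a_0 = 1, a_1 = 1 (apply the recurrence for n = 0, 1, 2, 3): a_0 = 1, a_1 = 1, a_2 = -6, a_3 = -2, a_4 = 6, a_5 = 6/5.

a_{n+2} = -12/((n+1)(n+2)) * a_n; check: a_0 = 1, a_1 = 1, a_2 = -6, a_3 = -2, a_4 = 6, a_5 = 6/5


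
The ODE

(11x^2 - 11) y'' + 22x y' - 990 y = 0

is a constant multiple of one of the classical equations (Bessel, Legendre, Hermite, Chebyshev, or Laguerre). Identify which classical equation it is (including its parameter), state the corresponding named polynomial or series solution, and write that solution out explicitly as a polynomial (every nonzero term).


All three coefficients share the factor -11; dividing through by -11 gives  (1 - x^2) y'' - 2x y' + 90 y = 0.
This matches the Legendre equation (1 - x^2) y'' - 2x y' + n(n+1) y = 0 (note the -2x y' term) with n(n+1) = 90, so n = 9; the polynomial solution is P_9(x).
With y = sum_k a_k x^k, matching x^k gives (k+2)(k+1) a_{k+2} = [k(k+1) - n(n+1)] a_k = (k - 9)(k + 10) a_k. The right side vanishes at k = 9, so the series with the parity of 9 terminates at degree 9.
Standard normalization (P_n(1) = 1): leading coefficient (2n)!/(2^n (n!)^2) = 6402373705728000/(512*131681894400) = 12155/128, so a_9 = 12155/128. Work downward with a_k = (k+1)(k+2) a_{k+2} / ((k - 9)(k + 10)):
  a_7 = (8)(9)(12155/128) / ((7 - 9)(7 + 10)) = (109395/16)/(-34) = -6435/32
  a_5 = (6)(7)(-6435/32) / ((5 - 9)(5 + 10)) = (-135135/16)/(-60) = 9009/64
  a_3 = (4)(5)(9009/64) / ((3 - 9)(3 + 10)) = (45045/16)/(-78) = -1155/32
  a_1 = (2)(3)(-1155/32) / ((1 - 9)(1 + 10)) = (-3465/16)/(-88) = 315/128
Hence P_9(x) = 12155 x^9/128 - 6435 x^7/32 + 9009 x^5/64 - 1155 x^3/32 + 315 x/128.

P_9(x); series = 12155 x^9/128 - 6435 x^7/32 + 9009 x^5/64 - 1155 x^3/32 + 315 x/128


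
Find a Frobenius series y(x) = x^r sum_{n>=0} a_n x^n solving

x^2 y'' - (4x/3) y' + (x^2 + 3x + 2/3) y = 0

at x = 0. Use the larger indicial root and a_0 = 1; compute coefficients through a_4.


Write in Frobenius form y'' + (p(x)/x) y' + (q(x)/x^2) y = 0:
  p(x) = -4/3,  q(x) = x^2 + 3x + 2/3.
Indicial equation: r(r-1) + (-4/3) r + (2/3) = 0 -> roots r_1 = 2, r_2 = 1/3.
Take r = r_1 = 2. Let y(x) = x^r sum_{n>=0} a_n x^n with a_0 = 1.
Substitute y = x^r sum a_n x^n and match x^{r+n}. The recurrence is
  D(n) a_n + 3 a_{n-1} + 1 a_{n-2} = 0,  where D(n) = (r+n)(r+n-1) + (-4/3)(r+n) + (2/3).
  a_n = [-3 a_{n-1} - 1 a_{n-2}] / D(n).
Since the indicial polynomial factors as (r - r_1)(r - r_2), D(n) = (r_1 + n - r_1)(r_1 + n - r_2) = n(n + 5/3).
Evaluating step by step (a_0 = 1):
  n = 1: D(1) = 1(1 + 5/3) = 8/3; numerator = -3(1) = -3; a_1 = (-3)/(8/3) = -9/8
  n = 2: D(2) = 2(2 + 5/3) = 22/3; numerator = -3(-9/8) - 1(1) = 19/8; a_2 = (19/8)/(22/3) = 57/176
  n = 3: D(3) = 3(3 + 5/3) = 14; numerator = -3(57/176) - 1(-9/8) = 27/176; a_3 = (27/176)/(14) = 27/2464
  n = 4: D(4) = 4(4 + 5/3) = 68/3; numerator = -3(27/2464) - 1(57/176) = -879/2464; a_4 = (-879/2464)/(68/3) = -2637/167552

r = 2; a_0 = 1; a_1 = -9/8; a_2 = 57/176; a_3 = 27/2464; a_4 = -2637/167552


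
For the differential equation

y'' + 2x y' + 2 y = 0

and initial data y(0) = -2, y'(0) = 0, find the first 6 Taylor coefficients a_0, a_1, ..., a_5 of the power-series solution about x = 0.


Ansatz: y(x) = sum_{n>=0} a_n x^n, so y'(x) = sum_{n>=1} n a_n x^(n-1) and y''(x) = sum_{n>=2} n(n-1) a_n x^(n-2).
Substitute into P(x) y'' + Q(x) y' + R(x) y = 0 with P(x) = 1, Q(x) = 2x, R(x) = 2, and match powers of x.
Initial conditions: a_0 = -2, a_1 = 0.
Setting the coefficient of each power of x to zero and solving order by order (substituting the coefficients already found):
  x^0: 2 a_2 + 2 a_0 = 0  ->  2 a_2 = -2 a_0 = 4  ->  a_2 = 2
  x^1: 6 a_3 + 4 a_1 = 0  ->  6 a_3 = -4 a_1 = 0  ->  a_3 = 0
  x^2: 12 a_4 + 6 a_2 = 0  ->  12 a_4 = -6 a_2 = -12  ->  a_4 = -1
  x^3: 20 a_5 + 8 a_3 = 0  ->  20 a_5 = -8 a_3 = 0  ->  a_5 = 0
Truncated series: y(x) = -2 + 2 x^2 - x^4 + O(x^6).

a_0 = -2; a_1 = 0; a_2 = 2; a_3 = 0; a_4 = -1; a_5 = 0


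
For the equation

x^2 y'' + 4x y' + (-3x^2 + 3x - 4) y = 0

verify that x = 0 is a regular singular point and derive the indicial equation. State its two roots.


Divide by x^2 to reach normal form y'' + P_1(x) y' + P_2(x) y = 0 with P_1(x) = 4/x and P_2(x) = -3 + 3/x - 4/x^2.
x = 0 is a singular point because the y'-coefficient 4/x has a pole at x = 0 and the y-coefficient -3 + 3/x - 4/x^2 has a pole at x = 0.
It is a regular singular point because x P_1(x) = p(x) = 4 and x^2 P_2(x) = q(x) = -3x^2 + 3x - 4 are polynomials, hence analytic at x = 0.
p(0) = 4,  q(0) = -4.
Indicial equation: r(r-1) + p(0) r + q(0) = 0, i.e. r^2 + (p(0) - 1) r + q(0) = 0, i.e. r^2 + 3 r - 4 = 0.
Discriminant: (3)^2 - 4(-4) = 25, so r = (-3 ± 5)/2.
Solving: r_1 = 1, r_2 = -4.

indicial: r^2 + 3 r - 4 = 0; roots r_1 = 1, r_2 = -4


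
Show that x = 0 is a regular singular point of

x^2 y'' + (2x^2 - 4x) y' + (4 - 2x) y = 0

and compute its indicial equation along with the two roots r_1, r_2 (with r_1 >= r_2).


Divide by x^2 to reach normal form y'' + P_1(x) y' + P_2(x) y = 0 with P_1(x) = 2 - 4/x and P_2(x) = -2/x + 4/x^2.
x = 0 is a singular point because the y'-coefficient 2 - 4/x has a pole at x = 0 and the y-coefficient -2/x + 4/x^2 has a pole at x = 0.
It is a regular singular point because x P_1(x) = p(x) = 2x - 4 and x^2 P_2(x) = q(x) = 4 - 2x are polynomials, hence analytic at x = 0.
p(0) = -4,  q(0) = 4.
Indicial equation: r(r-1) + p(0) r + q(0) = 0, i.e. r^2 + (p(0) - 1) r + q(0) = 0, i.e. r^2 - 5 r + 4 = 0.
Discriminant: (-5)^2 - 4(4) = 9, so r = (5 ± 3)/2.
Solving: r_1 = 4, r_2 = 1.

indicial: r^2 - 5 r + 4 = 0; roots r_1 = 4, r_2 = 1


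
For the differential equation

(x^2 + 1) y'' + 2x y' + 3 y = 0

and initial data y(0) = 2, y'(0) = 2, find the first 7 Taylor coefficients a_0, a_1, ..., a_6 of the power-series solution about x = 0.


Ansatz: y(x) = sum_{n>=0} a_n x^n, so y'(x) = sum_{n>=1} n a_n x^(n-1) and y''(x) = sum_{n>=2} n(n-1) a_n x^(n-2).
Substitute into P(x) y'' + Q(x) y' + R(x) y = 0 with P(x) = x^2 + 1, Q(x) = 2x, R(x) = 3, and match powers of x.
Initial conditions: a_0 = 2, a_1 = 2.
Setting the coefficient of each power of x to zero and solving order by order (substituting the coefficients already found):
  x^0: 2 a_2 + 3 a_0 = 0  ->  2 a_2 = -3 a_0 = -6  ->  a_2 = -3
  x^1: 6 a_3 + 5 a_1 = 0  ->  6 a_3 = -5 a_1 = -10  ->  a_3 = -5/3
  x^2: 12 a_4 + 9 a_2 = 0  ->  12 a_4 = -9 a_2 = 27  ->  a_4 = 9/4
  x^3: 20 a_5 + 15 a_3 = 0  ->  20 a_5 = -15 a_3 = 25  ->  a_5 = 5/4
  x^4: 30 a_6 + 23 a_4 = 0  ->  30 a_6 = -23 a_4 = -207/4  ->  a_6 = -69/40
Truncated series: y(x) = 2 + 2 x - 3 x^2 - (5/3) x^3 + (9/4) x^4 + (5/4) x^5 - (69/40) x^6 + O(x^7).

a_0 = 2; a_1 = 2; a_2 = -3; a_3 = -5/3; a_4 = 9/4; a_5 = 5/4; a_6 = -69/40


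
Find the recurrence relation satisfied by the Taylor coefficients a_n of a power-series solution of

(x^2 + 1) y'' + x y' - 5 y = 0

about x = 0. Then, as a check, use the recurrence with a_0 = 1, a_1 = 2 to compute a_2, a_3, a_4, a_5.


Substitute y = sum_n a_n x^n.
(1 + 1 x^2) y'' contributes (n+2)(n+1) a_{n+2} + n(n-1) a_n at x^n.
x y'(x) contributes n a_n at x^n.
-5 y(x) contributes -5 a_n at x^n.
Matching x^n: (n+2)(n+1) a_{n+2} + (n(n-1) + n - 5) a_n = 0.
Thus a_{n+2} = (-n(n-1) - n + 5) / ((n+1)(n+2)) * a_n.

Check with a_0 = 1, a_1 = 2 (apply the recurrence for n = 0, 1, 2, 3): a_0 = 1, a_1 = 2, a_2 = 5/2, a_3 = 4/3, a_4 = 5/24, a_5 = -4/15.

a_(n+2) = (-n(n-1) - n + 5) / ((n+1)(n+2)) * a_n; check: a_0 = 1, a_1 = 2, a_2 = 5/2, a_3 = 4/3, a_4 = 5/24, a_5 = -4/15


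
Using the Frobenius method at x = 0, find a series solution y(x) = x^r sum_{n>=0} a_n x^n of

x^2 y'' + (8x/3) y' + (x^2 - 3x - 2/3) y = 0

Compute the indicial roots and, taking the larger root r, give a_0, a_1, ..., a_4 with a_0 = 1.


Write in Frobenius form y'' + (p(x)/x) y' + (q(x)/x^2) y = 0:
  p(x) = 8/3,  q(x) = x^2 - 3x - 2/3.
Indicial equation: r(r-1) + (8/3) r + (-2/3) = 0 -> roots r_1 = 1/3, r_2 = -2.
Take r = r_1 = 1/3. Let y(x) = x^r sum_{n>=0} a_n x^n with a_0 = 1.
Substitute y = x^r sum a_n x^n and match x^{r+n}. The recurrence is
  D(n) a_n - 3 a_{n-1} + 1 a_{n-2} = 0,  where D(n) = (r+n)(r+n-1) + (8/3)(r+n) + (-2/3).
  a_n = [3 a_{n-1} - 1 a_{n-2}] / D(n).
Since the indicial polynomial factors as (r - r_1)(r - r_2), D(n) = (r_1 + n - r_1)(r_1 + n - r_2) = n(n + 7/3).
Evaluating step by step (a_0 = 1):
  n = 1: D(1) = 1(1 + 7/3) = 10/3; numerator = 3(1) = 3; a_1 = (3)/(10/3) = 9/10
  n = 2: D(2) = 2(2 + 7/3) = 26/3; numerator = 3(9/10) - 1(1) = 17/10; a_2 = (17/10)/(26/3) = 51/260
  n = 3: D(3) = 3(3 + 7/3) = 16; numerator = 3(51/260) - 1(9/10) = -81/260; a_3 = (-81/260)/(16) = -81/4160
  n = 4: D(4) = 4(4 + 7/3) = 76/3; numerator = 3(-81/4160) - 1(51/260) = -1059/4160; a_4 = (-1059/4160)/(76/3) = -3177/316160

r = 1/3; a_0 = 1; a_1 = 9/10; a_2 = 51/260; a_3 = -81/4160; a_4 = -3177/316160


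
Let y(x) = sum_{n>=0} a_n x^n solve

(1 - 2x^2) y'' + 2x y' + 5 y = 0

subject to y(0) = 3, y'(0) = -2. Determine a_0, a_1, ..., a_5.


Ansatz: y(x) = sum_{n>=0} a_n x^n, so y'(x) = sum_{n>=1} n a_n x^(n-1) and y''(x) = sum_{n>=2} n(n-1) a_n x^(n-2).
Substitute into P(x) y'' + Q(x) y' + R(x) y = 0 with P(x) = 1 - 2x^2, Q(x) = 2x, R(x) = 5, and match powers of x.
Initial conditions: a_0 = 3, a_1 = -2.
Setting the coefficient of each power of x to zero and solving order by order (substituting the coefficients already found):
  x^0: 2 a_2 + 5 a_0 = 0  ->  2 a_2 = -5 a_0 = -15  ->  a_2 = -15/2
  x^1: 6 a_3 + 7 a_1 = 0  ->  6 a_3 = -7 a_1 = 14  ->  a_3 = 7/3
  x^2: 12 a_4 + 5 a_2 = 0  ->  12 a_4 = -5 a_2 = 75/2  ->  a_4 = 25/8
  x^3: 20 a_5 - a_3 = 0  ->  20 a_5 = a_3 = 7/3  ->  a_5 = 7/60
Truncated series: y(x) = 3 - 2 x - (15/2) x^2 + (7/3) x^3 + (25/8) x^4 + (7/60) x^5 + O(x^6).

a_0 = 3; a_1 = -2; a_2 = -15/2; a_3 = 7/3; a_4 = 25/8; a_5 = 7/60


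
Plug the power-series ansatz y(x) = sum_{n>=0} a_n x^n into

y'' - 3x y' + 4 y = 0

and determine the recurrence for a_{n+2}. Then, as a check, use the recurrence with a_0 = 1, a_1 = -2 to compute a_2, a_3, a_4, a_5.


Substitute y = sum_n a_n x^n.
y''(x) has coefficient (n+2)(n+1) a_{n+2} at x^n;
-3 x y'(x) has coefficient -3 n a_n at x^n (shift);
4 y(x) has coefficient 4 a_n at x^n.
Matching x^n: (n+2)(n+1) a_{n+2} + (-3n + 4) a_n = 0.
Thus a_{n+2} = (3n - 4) / ((n+1)(n+2)) * a_n.

Check with a_0 = 1, a_1 = -2 (apply the recurrence for n = 0, 1, 2, 3): a_0 = 1, a_1 = -2, a_2 = -2, a_3 = 1/3, a_4 = -1/3, a_5 = 1/12.

a_(n+2) = (3n - 4) / ((n+1)(n+2)) * a_n; check: a_0 = 1, a_1 = -2, a_2 = -2, a_3 = 1/3, a_4 = -1/3, a_5 = 1/12


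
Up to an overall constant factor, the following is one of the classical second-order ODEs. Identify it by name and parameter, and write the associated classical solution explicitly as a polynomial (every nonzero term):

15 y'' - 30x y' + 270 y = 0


All three coefficients share the factor 15; dividing through by 15 gives  y'' - 2x y' + 18 y = 0.
This matches the Hermite equation y'' - 2x y' + 2n y = 0 with 2n = 18, so n = 9; the polynomial solution is H_9(x).
With y = sum_k a_k x^k, matching x^k gives (k+2)(k+1) a_{k+2} = 2(k - n) a_k = 2(k - 9) a_k. The right side vanishes at k = 9, so the series with the parity of 9 terminates at degree 9.
Standard normalization: leading coefficient of H_n is 2^n, so a_9 = 2^9 = 512. Work downward with a_k = (k+1)(k+2) a_{k+2} / (2(k - n)):
  a_7 = (8)(9)(512) / (2(7 - 9)) = 36864/(-4) = -9216
  a_5 = (6)(7)(-9216) / (2(5 - 9)) = -387072/(-8) = 48384
  a_3 = (4)(5)(48384) / (2(3 - 9)) = 967680/(-12) = -80640
  a_1 = (2)(3)(-80640) / (2(1 - 9)) = -483840/(-16) = 30240
Hence H_9(x) = 512 x^9 - 9216 x^7 + 48384 x^5 - 80640 x^3 + 30240 x.

H_9(x); series = 512 x^9 - 9216 x^7 + 48384 x^5 - 80640 x^3 + 30240 x


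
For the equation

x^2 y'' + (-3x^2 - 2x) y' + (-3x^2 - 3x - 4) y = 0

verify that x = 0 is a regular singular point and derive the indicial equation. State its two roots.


Divide by x^2 to reach normal form y'' + P_1(x) y' + P_2(x) y = 0 with P_1(x) = -3 - 2/x and P_2(x) = -3 - 3/x - 4/x^2.
x = 0 is a singular point because the y'-coefficient -3 - 2/x has a pole at x = 0 and the y-coefficient -3 - 3/x - 4/x^2 has a pole at x = 0.
It is a regular singular point because x P_1(x) = p(x) = -3x - 2 and x^2 P_2(x) = q(x) = -3x^2 - 3x - 4 are polynomials, hence analytic at x = 0.
p(0) = -2,  q(0) = -4.
Indicial equation: r(r-1) + p(0) r + q(0) = 0, i.e. r^2 + (p(0) - 1) r + q(0) = 0, i.e. r^2 - 3 r - 4 = 0.
Discriminant: (-3)^2 - 4(-4) = 25, so r = (3 ± 5)/2.
Solving: r_1 = 4, r_2 = -1.

indicial: r^2 - 3 r - 4 = 0; roots r_1 = 4, r_2 = -1


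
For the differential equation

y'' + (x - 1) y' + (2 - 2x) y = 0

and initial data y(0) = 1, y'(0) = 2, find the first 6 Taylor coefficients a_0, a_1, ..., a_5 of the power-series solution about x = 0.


Ansatz: y(x) = sum_{n>=0} a_n x^n, so y'(x) = sum_{n>=1} n a_n x^(n-1) and y''(x) = sum_{n>=2} n(n-1) a_n x^(n-2).
Substitute into P(x) y'' + Q(x) y' + R(x) y = 0 with P(x) = 1, Q(x) = x - 1, R(x) = 2 - 2x, and match powers of x.
Initial conditions: a_0 = 1, a_1 = 2.
Setting the coefficient of each power of x to zero and solving order by order (substituting the coefficients already found):
  x^0: 2 a_2 - a_1 + 2 a_0 = 0  ->  2 a_2 = a_1 - 2 a_0 = 0  ->  a_2 = 0
  x^1: 6 a_3 - 2 a_2 + 3 a_1 - 2 a_0 = 0  ->  6 a_3 = 2 a_2 - 3 a_1 + 2 a_0 = -4  ->  a_3 = -2/3
  x^2: 12 a_4 - 3 a_3 + 4 a_2 - 2 a_1 = 0  ->  12 a_4 = 3 a_3 - 4 a_2 + 2 a_1 = 2  ->  a_4 = 1/6
  x^3: 20 a_5 - 4 a_4 + 5 a_3 - 2 a_2 = 0  ->  20 a_5 = 4 a_4 - 5 a_3 + 2 a_2 = 4  ->  a_5 = 1/5
Truncated series: y(x) = 1 + 2 x - (2/3) x^3 + (1/6) x^4 + (1/5) x^5 + O(x^6).

a_0 = 1; a_1 = 2; a_2 = 0; a_3 = -2/3; a_4 = 1/6; a_5 = 1/5


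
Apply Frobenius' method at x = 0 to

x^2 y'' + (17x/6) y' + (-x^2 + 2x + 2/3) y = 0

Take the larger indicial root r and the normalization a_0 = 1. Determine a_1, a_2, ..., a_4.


Write in Frobenius form y'' + (p(x)/x) y' + (q(x)/x^2) y = 0:
  p(x) = 17/6,  q(x) = -x^2 + 2x + 2/3.
Indicial equation: r(r-1) + (17/6) r + (2/3) = 0 -> roots r_1 = -1/2, r_2 = -4/3.
Take r = r_1 = -1/2. Let y(x) = x^r sum_{n>=0} a_n x^n with a_0 = 1.
Substitute y = x^r sum a_n x^n and match x^{r+n}. The recurrence is
  D(n) a_n + 2 a_{n-1} - 1 a_{n-2} = 0,  where D(n) = (r+n)(r+n-1) + (17/6)(r+n) + (2/3).
  a_n = [-2 a_{n-1} + 1 a_{n-2}] / D(n).
Since the indicial polynomial factors as (r - r_1)(r - r_2), D(n) = (r_1 + n - r_1)(r_1 + n - r_2) = n(n + 5/6).
Evaluating step by step (a_0 = 1):
  n = 1: D(1) = 1(1 + 5/6) = 11/6; numerator = -2(1) = -2; a_1 = (-2)/(11/6) = -12/11
  n = 2: D(2) = 2(2 + 5/6) = 17/3; numerator = -2(-12/11) + 1(1) = 35/11; a_2 = (35/11)/(17/3) = 105/187
  n = 3: D(3) = 3(3 + 5/6) = 23/2; numerator = -2(105/187) + 1(-12/11) = -414/187; a_3 = (-414/187)/(23/2) = -36/187
  n = 4: D(4) = 4(4 + 5/6) = 58/3; numerator = -2(-36/187) + 1(105/187) = 177/187; a_4 = (177/187)/(58/3) = 531/10846

r = -1/2; a_0 = 1; a_1 = -12/11; a_2 = 105/187; a_3 = -36/187; a_4 = 531/10846


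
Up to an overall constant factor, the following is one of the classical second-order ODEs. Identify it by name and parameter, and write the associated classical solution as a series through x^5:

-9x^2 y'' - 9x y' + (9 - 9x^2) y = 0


All three coefficients share the factor -9; dividing through by -9 gives  x^2 y'' + x y' + (x^2 - 1) y = 0.
This matches the Bessel equation x^2 y'' + x y' + (x^2 - nu^2) y = 0 with nu^2 = 1, so nu = 1; the solution bounded at x = 0 is J_1(x).
Frobenius at x = 0: indicial roots ±nu; for r = nu the recurrence k(k + 2nu) c_k = -c_{k-2} gives the standard series J_nu(x) = sum_{k>=0} (-1)^k / (k! (k+nu)!) (x/2)^(2k+nu). Evaluate the first 3 terms:
  k = 0: (-1)^0 / (0! * 1! * 2^1) x^1 = 1/(1*1*2) x^1 = (1/2) x^1
  k = 1: (-1)^1 / (1! * 2! * 2^3) x^3 = -1/(1*2*8) x^3 = (-1/16) x^3
  k = 2: (-1)^2 / (2! * 3! * 2^5) x^5 = 1/(2*6*32) x^5 = (1/384) x^5
Hence J_1(x) = x^5/384 - x^3/16 + x/2 + ....

J_1(x); series = x^5/384 - x^3/16 + x/2


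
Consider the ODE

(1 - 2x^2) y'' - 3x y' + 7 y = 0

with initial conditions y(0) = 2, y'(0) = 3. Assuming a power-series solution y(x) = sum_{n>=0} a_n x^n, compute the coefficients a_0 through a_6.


Ansatz: y(x) = sum_{n>=0} a_n x^n, so y'(x) = sum_{n>=1} n a_n x^(n-1) and y''(x) = sum_{n>=2} n(n-1) a_n x^(n-2).
Substitute into P(x) y'' + Q(x) y' + R(x) y = 0 with P(x) = 1 - 2x^2, Q(x) = -3x, R(x) = 7, and match powers of x.
Initial conditions: a_0 = 2, a_1 = 3.
Setting the coefficient of each power of x to zero and solving order by order (substituting the coefficients already found):
  x^0: 2 a_2 + 7 a_0 = 0  ->  2 a_2 = -7 a_0 = -14  ->  a_2 = -7
  x^1: 6 a_3 + 4 a_1 = 0  ->  6 a_3 = -4 a_1 = -12  ->  a_3 = -2
  x^2: 12 a_4 - 3 a_2 = 0  ->  12 a_4 = 3 a_2 = -21  ->  a_4 = -7/4
  x^3: 20 a_5 - 14 a_3 = 0  ->  20 a_5 = 14 a_3 = -28  ->  a_5 = -7/5
  x^4: 30 a_6 - 29 a_4 = 0  ->  30 a_6 = 29 a_4 = -203/4  ->  a_6 = -203/120
Truncated series: y(x) = 2 + 3 x - 7 x^2 - 2 x^3 - (7/4) x^4 - (7/5) x^5 - (203/120) x^6 + O(x^7).

a_0 = 2; a_1 = 3; a_2 = -7; a_3 = -2; a_4 = -7/4; a_5 = -7/5; a_6 = -203/120


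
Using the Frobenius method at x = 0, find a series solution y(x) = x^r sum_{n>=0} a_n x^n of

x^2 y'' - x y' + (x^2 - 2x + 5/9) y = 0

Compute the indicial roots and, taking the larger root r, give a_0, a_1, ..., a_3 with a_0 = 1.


Write in Frobenius form y'' + (p(x)/x) y' + (q(x)/x^2) y = 0:
  p(x) = -1,  q(x) = x^2 - 2x + 5/9.
Indicial equation: r(r-1) + (-1) r + (5/9) = 0 -> roots r_1 = 5/3, r_2 = 1/3.
Take r = r_1 = 5/3. Let y(x) = x^r sum_{n>=0} a_n x^n with a_0 = 1.
Substitute y = x^r sum a_n x^n and match x^{r+n}. The recurrence is
  D(n) a_n - 2 a_{n-1} + 1 a_{n-2} = 0,  where D(n) = (r+n)(r+n-1) + (-1)(r+n) + (5/9).
  a_n = [2 a_{n-1} - 1 a_{n-2}] / D(n).
Since the indicial polynomial factors as (r - r_1)(r - r_2), D(n) = (r_1 + n - r_1)(r_1 + n - r_2) = n(n + 4/3).
Evaluating step by step (a_0 = 1):
  n = 1: D(1) = 1(1 + 4/3) = 7/3; numerator = 2(1) = 2; a_1 = (2)/(7/3) = 6/7
  n = 2: D(2) = 2(2 + 4/3) = 20/3; numerator = 2(6/7) - 1(1) = 5/7; a_2 = (5/7)/(20/3) = 3/28
  n = 3: D(3) = 3(3 + 4/3) = 13; numerator = 2(3/28) - 1(6/7) = -9/14; a_3 = (-9/14)/(13) = -9/182

r = 5/3; a_0 = 1; a_1 = 6/7; a_2 = 3/28; a_3 = -9/182
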